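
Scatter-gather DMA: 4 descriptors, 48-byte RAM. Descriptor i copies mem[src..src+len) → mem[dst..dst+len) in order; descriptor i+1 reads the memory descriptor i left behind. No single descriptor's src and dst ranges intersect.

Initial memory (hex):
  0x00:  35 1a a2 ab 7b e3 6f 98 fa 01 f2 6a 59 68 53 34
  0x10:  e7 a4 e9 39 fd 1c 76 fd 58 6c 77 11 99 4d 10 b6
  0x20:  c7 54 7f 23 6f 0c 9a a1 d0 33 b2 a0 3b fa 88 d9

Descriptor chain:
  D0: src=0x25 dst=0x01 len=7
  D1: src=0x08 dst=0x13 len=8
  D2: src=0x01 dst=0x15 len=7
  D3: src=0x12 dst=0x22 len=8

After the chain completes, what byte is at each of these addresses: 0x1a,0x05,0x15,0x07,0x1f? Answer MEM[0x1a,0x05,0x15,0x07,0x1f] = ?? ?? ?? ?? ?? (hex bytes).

MEM[0x1a,0x05,0x15,0x07,0x1f] = b2 33 0c a0 b6

#0 dst[0x01+7] := {0x0c,0x9a,0xa1,0xd0,0x33,0xb2,0xa0}
#1 dst[0x13+8] := {0xfa,0x01,0xf2,0x6a,0x59,0x68,0x53,0x34}
#2 dst[0x15+7] := {0x0c,0x9a,0xa1,0xd0,0x33,0xb2,0xa0}
#3 dst[0x22+8] := {0xe9,0xfa,0x01,0x0c,0x9a,0xa1,0xd0,0x33}
query mem[0x1a]=0xb2, mem[0x05]=0x33, mem[0x15]=0x0c, mem[0x07]=0xa0, mem[0x1f]=0xb6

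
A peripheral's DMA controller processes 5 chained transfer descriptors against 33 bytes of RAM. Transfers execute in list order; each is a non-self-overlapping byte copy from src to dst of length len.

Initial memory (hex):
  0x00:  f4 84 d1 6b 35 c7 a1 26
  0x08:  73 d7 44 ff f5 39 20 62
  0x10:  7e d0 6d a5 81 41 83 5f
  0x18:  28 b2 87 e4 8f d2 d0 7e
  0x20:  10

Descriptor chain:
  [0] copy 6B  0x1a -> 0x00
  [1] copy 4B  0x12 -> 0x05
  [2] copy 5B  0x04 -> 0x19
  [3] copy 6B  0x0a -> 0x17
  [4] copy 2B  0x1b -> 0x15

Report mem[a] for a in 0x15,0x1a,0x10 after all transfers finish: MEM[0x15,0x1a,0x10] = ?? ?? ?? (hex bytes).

[0] 0x1a->0x00 len=6 : 87 e4 8f d2 d0 7e
[1] 0x12->0x05 len=4 : 6d a5 81 41
[2] 0x04->0x19 len=5 : d0 6d a5 81 41
[3] 0x0a->0x17 len=6 : 44 ff f5 39 20 62
[4] 0x1b->0x15 len=2 : 20 62
query mem[0x15]=0x20, mem[0x1a]=0x39, mem[0x10]=0x7e

MEM[0x15,0x1a,0x10] = 20 39 7e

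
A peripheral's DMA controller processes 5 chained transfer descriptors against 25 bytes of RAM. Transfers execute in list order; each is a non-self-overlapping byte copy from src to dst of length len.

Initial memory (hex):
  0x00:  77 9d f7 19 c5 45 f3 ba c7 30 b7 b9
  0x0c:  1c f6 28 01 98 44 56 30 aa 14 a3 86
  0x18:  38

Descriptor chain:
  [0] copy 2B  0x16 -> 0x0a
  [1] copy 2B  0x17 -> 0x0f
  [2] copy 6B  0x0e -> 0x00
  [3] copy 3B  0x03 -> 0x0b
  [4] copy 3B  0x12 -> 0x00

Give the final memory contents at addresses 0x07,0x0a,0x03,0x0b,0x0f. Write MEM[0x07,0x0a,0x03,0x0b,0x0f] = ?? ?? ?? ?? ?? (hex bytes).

#0 dst[0x0a+2] := {0xa3,0x86}
#1 dst[0x0f+2] := {0x86,0x38}
#2 dst[0x00+6] := {0x28,0x86,0x38,0x44,0x56,0x30}
#3 dst[0x0b+3] := {0x44,0x56,0x30}
#4 dst[0x00+3] := {0x56,0x30,0xaa}
query mem[0x07]=0xba, mem[0x0a]=0xa3, mem[0x03]=0x44, mem[0x0b]=0x44, mem[0x0f]=0x86

MEM[0x07,0x0a,0x03,0x0b,0x0f] = ba a3 44 44 86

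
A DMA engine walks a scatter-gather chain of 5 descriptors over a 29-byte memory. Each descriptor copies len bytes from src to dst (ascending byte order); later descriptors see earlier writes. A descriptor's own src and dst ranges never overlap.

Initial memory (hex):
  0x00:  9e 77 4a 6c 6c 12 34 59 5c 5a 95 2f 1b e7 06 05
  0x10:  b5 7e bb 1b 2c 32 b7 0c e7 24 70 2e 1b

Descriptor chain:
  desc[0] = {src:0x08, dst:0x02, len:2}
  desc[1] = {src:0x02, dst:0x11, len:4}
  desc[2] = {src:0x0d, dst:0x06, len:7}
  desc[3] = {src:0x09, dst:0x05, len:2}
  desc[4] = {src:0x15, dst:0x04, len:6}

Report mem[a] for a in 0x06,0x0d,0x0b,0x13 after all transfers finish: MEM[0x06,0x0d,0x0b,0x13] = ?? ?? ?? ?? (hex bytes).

MEM[0x06,0x0d,0x0b,0x13] = 0c e7 5a 6c

D0: mem[0x02..0x03] <- [5c 5a]
D1: mem[0x11..0x14] <- [5c 5a 6c 12]
D2: mem[0x06..0x0c] <- [e7 06 05 b5 5c 5a 6c]
D3: mem[0x05..0x06] <- [b5 5c]
D4: mem[0x04..0x09] <- [32 b7 0c e7 24 70]
query mem[0x06]=0x0c, mem[0x0d]=0xe7, mem[0x0b]=0x5a, mem[0x13]=0x6c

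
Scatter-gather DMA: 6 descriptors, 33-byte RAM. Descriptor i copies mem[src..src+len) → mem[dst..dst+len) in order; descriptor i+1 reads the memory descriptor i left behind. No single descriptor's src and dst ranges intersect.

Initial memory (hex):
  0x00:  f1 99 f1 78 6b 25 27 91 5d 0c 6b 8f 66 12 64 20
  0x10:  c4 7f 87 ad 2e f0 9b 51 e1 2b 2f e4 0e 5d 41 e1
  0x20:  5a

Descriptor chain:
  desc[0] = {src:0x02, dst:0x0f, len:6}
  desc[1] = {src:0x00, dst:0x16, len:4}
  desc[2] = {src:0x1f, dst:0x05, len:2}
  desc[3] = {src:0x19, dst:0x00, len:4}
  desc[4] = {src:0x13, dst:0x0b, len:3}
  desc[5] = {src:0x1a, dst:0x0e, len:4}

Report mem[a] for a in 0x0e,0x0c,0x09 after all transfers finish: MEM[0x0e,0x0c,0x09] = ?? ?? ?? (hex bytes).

D0: mem[0x0f..0x14] <- [f1 78 6b 25 27 91]
D1: mem[0x16..0x19] <- [f1 99 f1 78]
D2: mem[0x05..0x06] <- [e1 5a]
D3: mem[0x00..0x03] <- [78 2f e4 0e]
D4: mem[0x0b..0x0d] <- [27 91 f0]
D5: mem[0x0e..0x11] <- [2f e4 0e 5d]
query mem[0x0e]=0x2f, mem[0x0c]=0x91, mem[0x09]=0x0c

MEM[0x0e,0x0c,0x09] = 2f 91 0c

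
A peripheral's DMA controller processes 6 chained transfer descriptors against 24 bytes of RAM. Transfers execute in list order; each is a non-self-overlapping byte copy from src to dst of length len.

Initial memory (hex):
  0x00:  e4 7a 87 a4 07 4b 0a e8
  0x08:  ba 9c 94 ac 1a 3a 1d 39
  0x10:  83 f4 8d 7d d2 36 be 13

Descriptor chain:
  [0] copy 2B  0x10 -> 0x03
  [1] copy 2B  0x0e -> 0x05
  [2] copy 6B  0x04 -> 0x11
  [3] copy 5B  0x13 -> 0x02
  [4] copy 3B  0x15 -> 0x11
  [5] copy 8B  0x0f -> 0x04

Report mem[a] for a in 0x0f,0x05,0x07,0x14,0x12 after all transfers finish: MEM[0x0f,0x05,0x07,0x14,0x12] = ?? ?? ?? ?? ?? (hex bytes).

#0 dst[0x03+2] := {0x83,0xf4}
#1 dst[0x05+2] := {0x1d,0x39}
#2 dst[0x11+6] := {0xf4,0x1d,0x39,0xe8,0xba,0x9c}
#3 dst[0x02+5] := {0x39,0xe8,0xba,0x9c,0x13}
#4 dst[0x11+3] := {0xba,0x9c,0x13}
#5 dst[0x04+8] := {0x39,0x83,0xba,0x9c,0x13,0xe8,0xba,0x9c}
query mem[0x0f]=0x39, mem[0x05]=0x83, mem[0x07]=0x9c, mem[0x14]=0xe8, mem[0x12]=0x9c

MEM[0x0f,0x05,0x07,0x14,0x12] = 39 83 9c e8 9c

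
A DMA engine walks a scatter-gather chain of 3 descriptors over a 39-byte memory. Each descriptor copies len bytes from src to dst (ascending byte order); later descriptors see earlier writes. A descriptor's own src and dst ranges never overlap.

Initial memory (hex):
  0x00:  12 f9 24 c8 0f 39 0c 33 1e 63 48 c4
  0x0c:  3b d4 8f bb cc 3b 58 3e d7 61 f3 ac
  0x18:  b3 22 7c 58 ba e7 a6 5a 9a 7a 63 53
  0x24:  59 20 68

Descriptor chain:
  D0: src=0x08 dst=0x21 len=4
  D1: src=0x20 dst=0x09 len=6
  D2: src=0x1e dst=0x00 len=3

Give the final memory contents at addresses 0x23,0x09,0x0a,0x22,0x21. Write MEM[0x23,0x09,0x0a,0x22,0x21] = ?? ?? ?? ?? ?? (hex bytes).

MEM[0x23,0x09,0x0a,0x22,0x21] = 48 9a 1e 63 1e

  after D0: wrote 4B at 0x21 = 1e6348c4
  after D1: wrote 6B at 0x09 = 9a1e6348c420
  after D2: wrote 3B at 0x00 = a65a9a
query mem[0x23]=0x48, mem[0x09]=0x9a, mem[0x0a]=0x1e, mem[0x22]=0x63, mem[0x21]=0x1e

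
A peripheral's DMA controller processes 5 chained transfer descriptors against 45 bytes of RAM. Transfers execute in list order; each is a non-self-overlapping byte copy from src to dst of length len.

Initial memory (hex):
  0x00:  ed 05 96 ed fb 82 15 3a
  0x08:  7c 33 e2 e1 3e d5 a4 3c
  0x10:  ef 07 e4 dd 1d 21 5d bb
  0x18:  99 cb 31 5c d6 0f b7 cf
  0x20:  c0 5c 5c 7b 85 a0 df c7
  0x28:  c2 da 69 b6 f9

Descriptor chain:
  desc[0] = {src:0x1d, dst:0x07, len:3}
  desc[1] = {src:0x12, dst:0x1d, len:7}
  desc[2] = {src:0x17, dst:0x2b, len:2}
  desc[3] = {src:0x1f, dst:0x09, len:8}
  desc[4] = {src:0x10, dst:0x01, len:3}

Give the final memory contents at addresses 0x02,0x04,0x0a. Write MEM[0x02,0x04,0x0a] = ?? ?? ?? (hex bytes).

#0 dst[0x07+3] := {0x0f,0xb7,0xcf}
#1 dst[0x1d+7] := {0xe4,0xdd,0x1d,0x21,0x5d,0xbb,0x99}
#2 dst[0x2b+2] := {0xbb,0x99}
#3 dst[0x09+8] := {0x1d,0x21,0x5d,0xbb,0x99,0x85,0xa0,0xdf}
#4 dst[0x01+3] := {0xdf,0x07,0xe4}
query mem[0x02]=0x07, mem[0x04]=0xfb, mem[0x0a]=0x21

MEM[0x02,0x04,0x0a] = 07 fb 21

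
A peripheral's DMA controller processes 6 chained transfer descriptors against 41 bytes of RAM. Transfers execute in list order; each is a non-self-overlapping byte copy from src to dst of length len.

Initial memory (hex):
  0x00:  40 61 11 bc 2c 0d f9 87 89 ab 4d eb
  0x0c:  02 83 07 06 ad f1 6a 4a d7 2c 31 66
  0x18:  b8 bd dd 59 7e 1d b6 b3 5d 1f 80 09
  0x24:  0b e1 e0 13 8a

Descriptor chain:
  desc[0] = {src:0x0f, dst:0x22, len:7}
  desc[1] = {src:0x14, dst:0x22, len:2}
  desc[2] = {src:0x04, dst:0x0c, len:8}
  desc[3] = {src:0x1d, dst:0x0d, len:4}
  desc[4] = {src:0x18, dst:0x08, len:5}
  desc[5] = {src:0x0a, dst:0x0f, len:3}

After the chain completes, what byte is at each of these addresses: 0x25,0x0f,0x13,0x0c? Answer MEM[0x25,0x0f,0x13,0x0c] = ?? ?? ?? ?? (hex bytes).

#0 dst[0x22+7] := {0x06,0xad,0xf1,0x6a,0x4a,0xd7,0x2c}
#1 dst[0x22+2] := {0xd7,0x2c}
#2 dst[0x0c+8] := {0x2c,0x0d,0xf9,0x87,0x89,0xab,0x4d,0xeb}
#3 dst[0x0d+4] := {0x1d,0xb6,0xb3,0x5d}
#4 dst[0x08+5] := {0xb8,0xbd,0xdd,0x59,0x7e}
#5 dst[0x0f+3] := {0xdd,0x59,0x7e}
query mem[0x25]=0x6a, mem[0x0f]=0xdd, mem[0x13]=0xeb, mem[0x0c]=0x7e

MEM[0x25,0x0f,0x13,0x0c] = 6a dd eb 7e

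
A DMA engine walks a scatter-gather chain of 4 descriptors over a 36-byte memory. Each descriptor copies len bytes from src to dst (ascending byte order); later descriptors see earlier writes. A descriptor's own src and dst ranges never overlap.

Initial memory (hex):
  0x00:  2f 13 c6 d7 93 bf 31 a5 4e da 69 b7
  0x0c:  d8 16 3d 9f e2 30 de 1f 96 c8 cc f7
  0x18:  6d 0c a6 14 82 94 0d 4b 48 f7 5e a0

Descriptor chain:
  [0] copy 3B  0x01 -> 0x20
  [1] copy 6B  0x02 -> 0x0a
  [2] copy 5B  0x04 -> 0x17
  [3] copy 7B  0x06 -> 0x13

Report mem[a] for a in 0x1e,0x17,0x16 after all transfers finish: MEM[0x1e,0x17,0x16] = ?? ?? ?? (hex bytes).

MEM[0x1e,0x17,0x16] = 0d c6 da

#0 dst[0x20+3] := {0x13,0xc6,0xd7}
#1 dst[0x0a+6] := {0xc6,0xd7,0x93,0xbf,0x31,0xa5}
#2 dst[0x17+5] := {0x93,0xbf,0x31,0xa5,0x4e}
#3 dst[0x13+7] := {0x31,0xa5,0x4e,0xda,0xc6,0xd7,0x93}
query mem[0x1e]=0x0d, mem[0x17]=0xc6, mem[0x16]=0xda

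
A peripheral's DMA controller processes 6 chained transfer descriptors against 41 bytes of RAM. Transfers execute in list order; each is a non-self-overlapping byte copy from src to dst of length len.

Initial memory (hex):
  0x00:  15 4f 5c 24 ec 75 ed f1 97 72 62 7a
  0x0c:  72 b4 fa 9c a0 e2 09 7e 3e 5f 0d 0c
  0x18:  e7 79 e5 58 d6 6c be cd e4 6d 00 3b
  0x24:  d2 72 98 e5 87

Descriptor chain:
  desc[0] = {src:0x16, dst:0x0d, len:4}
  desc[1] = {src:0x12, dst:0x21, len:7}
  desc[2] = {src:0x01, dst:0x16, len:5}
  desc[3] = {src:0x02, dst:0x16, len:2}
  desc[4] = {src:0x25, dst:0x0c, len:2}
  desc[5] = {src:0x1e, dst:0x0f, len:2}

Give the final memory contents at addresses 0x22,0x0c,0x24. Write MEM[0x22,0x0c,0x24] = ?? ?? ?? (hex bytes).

MEM[0x22,0x0c,0x24] = 7e 0d 5f

D0: mem[0x0d..0x10] <- [0d 0c e7 79]
D1: mem[0x21..0x27] <- [09 7e 3e 5f 0d 0c e7]
D2: mem[0x16..0x1a] <- [4f 5c 24 ec 75]
D3: mem[0x16..0x17] <- [5c 24]
D4: mem[0x0c..0x0d] <- [0d 0c]
D5: mem[0x0f..0x10] <- [be cd]
query mem[0x22]=0x7e, mem[0x0c]=0x0d, mem[0x24]=0x5f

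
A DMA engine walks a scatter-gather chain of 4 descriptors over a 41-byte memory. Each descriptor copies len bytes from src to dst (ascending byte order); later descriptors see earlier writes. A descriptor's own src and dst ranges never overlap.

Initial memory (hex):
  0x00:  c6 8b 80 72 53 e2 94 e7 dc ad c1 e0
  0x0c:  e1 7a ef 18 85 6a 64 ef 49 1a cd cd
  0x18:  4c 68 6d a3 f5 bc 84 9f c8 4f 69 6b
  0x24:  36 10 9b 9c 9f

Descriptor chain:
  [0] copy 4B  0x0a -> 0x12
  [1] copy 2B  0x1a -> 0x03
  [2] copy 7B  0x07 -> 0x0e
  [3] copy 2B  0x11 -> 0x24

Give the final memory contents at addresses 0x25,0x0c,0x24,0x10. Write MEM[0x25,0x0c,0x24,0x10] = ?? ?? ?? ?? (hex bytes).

MEM[0x25,0x0c,0x24,0x10] = e0 e1 c1 ad

[0] 0x0a->0x12 len=4 : c1 e0 e1 7a
[1] 0x1a->0x03 len=2 : 6d a3
[2] 0x07->0x0e len=7 : e7 dc ad c1 e0 e1 7a
[3] 0x11->0x24 len=2 : c1 e0
query mem[0x25]=0xe0, mem[0x0c]=0xe1, mem[0x24]=0xc1, mem[0x10]=0xad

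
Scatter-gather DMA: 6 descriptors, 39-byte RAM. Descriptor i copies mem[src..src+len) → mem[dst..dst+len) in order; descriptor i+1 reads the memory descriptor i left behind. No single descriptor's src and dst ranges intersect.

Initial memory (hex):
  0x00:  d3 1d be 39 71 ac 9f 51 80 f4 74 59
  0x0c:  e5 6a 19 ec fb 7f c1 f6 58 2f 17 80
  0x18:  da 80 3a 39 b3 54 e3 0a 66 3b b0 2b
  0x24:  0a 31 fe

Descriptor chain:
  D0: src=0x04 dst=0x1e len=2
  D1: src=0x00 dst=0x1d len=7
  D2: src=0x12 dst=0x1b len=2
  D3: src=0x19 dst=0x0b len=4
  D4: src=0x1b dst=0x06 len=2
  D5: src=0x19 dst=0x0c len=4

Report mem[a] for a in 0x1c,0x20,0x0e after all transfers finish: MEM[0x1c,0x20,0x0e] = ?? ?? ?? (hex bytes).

#0 dst[0x1e+2] := {0x71,0xac}
#1 dst[0x1d+7] := {0xd3,0x1d,0xbe,0x39,0x71,0xac,0x9f}
#2 dst[0x1b+2] := {0xc1,0xf6}
#3 dst[0x0b+4] := {0x80,0x3a,0xc1,0xf6}
#4 dst[0x06+2] := {0xc1,0xf6}
#5 dst[0x0c+4] := {0x80,0x3a,0xc1,0xf6}
query mem[0x1c]=0xf6, mem[0x20]=0x39, mem[0x0e]=0xc1

MEM[0x1c,0x20,0x0e] = f6 39 c1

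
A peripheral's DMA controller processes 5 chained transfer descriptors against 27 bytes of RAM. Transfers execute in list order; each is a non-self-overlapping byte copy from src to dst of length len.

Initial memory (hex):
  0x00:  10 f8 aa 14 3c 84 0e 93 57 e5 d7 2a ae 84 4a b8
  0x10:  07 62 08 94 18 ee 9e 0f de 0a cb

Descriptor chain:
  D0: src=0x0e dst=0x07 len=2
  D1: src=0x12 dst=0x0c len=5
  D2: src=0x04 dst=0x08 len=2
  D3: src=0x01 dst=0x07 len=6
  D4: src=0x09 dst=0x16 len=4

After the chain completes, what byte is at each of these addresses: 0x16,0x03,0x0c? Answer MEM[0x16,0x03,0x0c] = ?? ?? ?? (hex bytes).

[0] 0x0e->0x07 len=2 : 4a b8
[1] 0x12->0x0c len=5 : 08 94 18 ee 9e
[2] 0x04->0x08 len=2 : 3c 84
[3] 0x01->0x07 len=6 : f8 aa 14 3c 84 0e
[4] 0x09->0x16 len=4 : 14 3c 84 0e
query mem[0x16]=0x14, mem[0x03]=0x14, mem[0x0c]=0x0e

MEM[0x16,0x03,0x0c] = 14 14 0e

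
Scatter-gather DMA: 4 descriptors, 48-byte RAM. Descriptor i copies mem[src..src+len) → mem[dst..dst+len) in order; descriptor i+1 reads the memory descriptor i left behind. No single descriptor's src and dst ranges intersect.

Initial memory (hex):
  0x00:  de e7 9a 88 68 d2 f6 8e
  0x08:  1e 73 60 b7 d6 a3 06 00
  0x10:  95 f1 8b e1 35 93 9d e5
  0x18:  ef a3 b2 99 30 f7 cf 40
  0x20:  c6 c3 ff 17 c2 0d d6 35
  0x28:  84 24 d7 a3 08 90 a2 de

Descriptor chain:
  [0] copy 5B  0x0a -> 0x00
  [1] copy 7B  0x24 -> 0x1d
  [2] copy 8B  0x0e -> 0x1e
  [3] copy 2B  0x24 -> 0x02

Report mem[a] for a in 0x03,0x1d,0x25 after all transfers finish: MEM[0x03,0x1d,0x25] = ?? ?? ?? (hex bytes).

MEM[0x03,0x1d,0x25] = 93 c2 93

#0 dst[0x00+5] := {0x60,0xb7,0xd6,0xa3,0x06}
#1 dst[0x1d+7] := {0xc2,0x0d,0xd6,0x35,0x84,0x24,0xd7}
#2 dst[0x1e+8] := {0x06,0x00,0x95,0xf1,0x8b,0xe1,0x35,0x93}
#3 dst[0x02+2] := {0x35,0x93}
query mem[0x03]=0x93, mem[0x1d]=0xc2, mem[0x25]=0x93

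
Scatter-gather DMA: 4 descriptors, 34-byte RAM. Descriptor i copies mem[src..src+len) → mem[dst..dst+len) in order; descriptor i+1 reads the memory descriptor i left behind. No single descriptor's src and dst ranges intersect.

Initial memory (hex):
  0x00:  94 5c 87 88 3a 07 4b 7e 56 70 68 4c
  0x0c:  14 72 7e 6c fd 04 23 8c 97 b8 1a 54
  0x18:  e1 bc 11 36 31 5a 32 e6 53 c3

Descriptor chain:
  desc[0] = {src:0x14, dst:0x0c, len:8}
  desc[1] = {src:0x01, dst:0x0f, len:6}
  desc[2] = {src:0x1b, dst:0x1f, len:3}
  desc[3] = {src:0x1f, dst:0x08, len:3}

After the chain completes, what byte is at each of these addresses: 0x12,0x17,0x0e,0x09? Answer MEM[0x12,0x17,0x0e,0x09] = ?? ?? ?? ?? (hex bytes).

MEM[0x12,0x17,0x0e,0x09] = 3a 54 1a 31

D0: mem[0x0c..0x13] <- [97 b8 1a 54 e1 bc 11 36]
D1: mem[0x0f..0x14] <- [5c 87 88 3a 07 4b]
D2: mem[0x1f..0x21] <- [36 31 5a]
D3: mem[0x08..0x0a] <- [36 31 5a]
query mem[0x12]=0x3a, mem[0x17]=0x54, mem[0x0e]=0x1a, mem[0x09]=0x31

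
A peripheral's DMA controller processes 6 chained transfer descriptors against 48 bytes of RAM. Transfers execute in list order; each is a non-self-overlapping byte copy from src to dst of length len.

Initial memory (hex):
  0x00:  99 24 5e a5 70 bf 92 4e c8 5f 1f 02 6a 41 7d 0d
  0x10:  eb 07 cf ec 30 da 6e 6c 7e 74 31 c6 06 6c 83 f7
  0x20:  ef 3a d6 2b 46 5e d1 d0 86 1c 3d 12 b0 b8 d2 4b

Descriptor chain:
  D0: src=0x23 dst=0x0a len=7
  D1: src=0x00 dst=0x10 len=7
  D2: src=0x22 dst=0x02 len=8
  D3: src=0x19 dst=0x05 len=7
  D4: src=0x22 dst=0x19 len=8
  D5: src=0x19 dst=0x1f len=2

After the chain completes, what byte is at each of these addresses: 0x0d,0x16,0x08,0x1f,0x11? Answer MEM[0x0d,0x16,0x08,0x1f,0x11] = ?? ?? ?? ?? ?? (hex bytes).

  after D0: wrote 7B at 0x0a = 2b465ed1d0861c
  after D1: wrote 7B at 0x10 = 99245ea570bf92
  after D2: wrote 8B at 0x02 = d62b465ed1d0861c
  after D3: wrote 7B at 0x05 = 7431c6066c83f7
  after D4: wrote 8B at 0x19 = d62b465ed1d0861c
  after D5: wrote 2B at 0x1f = d62b
query mem[0x0d]=0xd1, mem[0x16]=0x92, mem[0x08]=0x06, mem[0x1f]=0xd6, mem[0x11]=0x24

MEM[0x0d,0x16,0x08,0x1f,0x11] = d1 92 06 d6 24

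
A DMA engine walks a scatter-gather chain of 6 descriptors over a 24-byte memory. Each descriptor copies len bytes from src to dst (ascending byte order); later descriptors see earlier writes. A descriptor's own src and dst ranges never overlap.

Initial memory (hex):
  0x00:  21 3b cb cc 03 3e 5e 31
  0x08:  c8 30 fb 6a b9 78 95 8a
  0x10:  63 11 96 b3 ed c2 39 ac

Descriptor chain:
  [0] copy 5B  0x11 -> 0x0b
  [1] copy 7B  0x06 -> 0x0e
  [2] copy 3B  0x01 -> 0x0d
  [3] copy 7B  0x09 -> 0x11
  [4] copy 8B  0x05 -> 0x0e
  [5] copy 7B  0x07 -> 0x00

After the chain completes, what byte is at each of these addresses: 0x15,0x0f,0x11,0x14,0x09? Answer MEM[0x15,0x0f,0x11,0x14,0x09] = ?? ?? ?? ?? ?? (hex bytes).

MEM[0x15,0x0f,0x11,0x14,0x09] = 96 5e c8 11 30

  after D0: wrote 5B at 0x0b = 1196b3edc2
  after D1: wrote 7B at 0x0e = 5e31c830fb1196
  after D2: wrote 3B at 0x0d = 3bcbcc
  after D3: wrote 7B at 0x11 = 30fb11963bcbcc
  after D4: wrote 8B at 0x0e = 3e5e31c830fb1196
  after D5: wrote 7B at 0x00 = 31c830fb11963b
query mem[0x15]=0x96, mem[0x0f]=0x5e, mem[0x11]=0xc8, mem[0x14]=0x11, mem[0x09]=0x30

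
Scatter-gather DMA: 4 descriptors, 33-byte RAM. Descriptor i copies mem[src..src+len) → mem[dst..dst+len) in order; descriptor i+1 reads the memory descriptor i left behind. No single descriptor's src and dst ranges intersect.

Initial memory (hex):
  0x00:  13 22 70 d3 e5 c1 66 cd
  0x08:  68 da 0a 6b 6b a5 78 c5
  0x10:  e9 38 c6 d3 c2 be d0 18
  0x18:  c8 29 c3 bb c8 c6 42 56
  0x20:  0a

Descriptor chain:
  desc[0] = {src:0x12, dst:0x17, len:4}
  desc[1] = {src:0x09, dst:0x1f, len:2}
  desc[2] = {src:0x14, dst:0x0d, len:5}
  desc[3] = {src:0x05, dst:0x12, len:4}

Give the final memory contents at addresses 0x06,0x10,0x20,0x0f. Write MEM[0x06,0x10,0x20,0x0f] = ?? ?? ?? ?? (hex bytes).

#0 dst[0x17+4] := {0xc6,0xd3,0xc2,0xbe}
#1 dst[0x1f+2] := {0xda,0x0a}
#2 dst[0x0d+5] := {0xc2,0xbe,0xd0,0xc6,0xd3}
#3 dst[0x12+4] := {0xc1,0x66,0xcd,0x68}
query mem[0x06]=0x66, mem[0x10]=0xc6, mem[0x20]=0x0a, mem[0x0f]=0xd0

MEM[0x06,0x10,0x20,0x0f] = 66 c6 0a d0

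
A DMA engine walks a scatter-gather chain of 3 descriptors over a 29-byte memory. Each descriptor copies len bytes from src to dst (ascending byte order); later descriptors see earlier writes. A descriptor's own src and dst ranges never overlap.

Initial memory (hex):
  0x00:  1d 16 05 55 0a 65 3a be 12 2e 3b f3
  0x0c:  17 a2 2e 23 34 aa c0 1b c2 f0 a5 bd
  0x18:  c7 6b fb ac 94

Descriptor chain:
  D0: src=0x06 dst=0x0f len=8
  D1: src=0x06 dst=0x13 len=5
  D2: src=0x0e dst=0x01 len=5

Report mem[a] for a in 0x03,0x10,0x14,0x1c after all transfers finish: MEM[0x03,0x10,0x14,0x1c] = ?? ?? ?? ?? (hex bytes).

MEM[0x03,0x10,0x14,0x1c] = be be be 94

#0 dst[0x0f+8] := {0x3a,0xbe,0x12,0x2e,0x3b,0xf3,0x17,0xa2}
#1 dst[0x13+5] := {0x3a,0xbe,0x12,0x2e,0x3b}
#2 dst[0x01+5] := {0x2e,0x3a,0xbe,0x12,0x2e}
query mem[0x03]=0xbe, mem[0x10]=0xbe, mem[0x14]=0xbe, mem[0x1c]=0x94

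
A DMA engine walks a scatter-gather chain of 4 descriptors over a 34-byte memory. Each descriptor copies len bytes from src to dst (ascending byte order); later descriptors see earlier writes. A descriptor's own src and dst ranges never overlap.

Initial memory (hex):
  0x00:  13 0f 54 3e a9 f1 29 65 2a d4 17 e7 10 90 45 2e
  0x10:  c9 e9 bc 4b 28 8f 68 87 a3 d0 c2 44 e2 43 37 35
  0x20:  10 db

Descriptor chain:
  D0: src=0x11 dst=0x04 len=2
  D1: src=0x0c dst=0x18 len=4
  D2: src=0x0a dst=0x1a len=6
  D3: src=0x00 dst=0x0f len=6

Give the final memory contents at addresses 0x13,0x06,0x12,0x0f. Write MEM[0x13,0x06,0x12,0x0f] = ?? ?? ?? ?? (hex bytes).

MEM[0x13,0x06,0x12,0x0f] = e9 29 3e 13

  after D0: wrote 2B at 0x04 = e9bc
  after D1: wrote 4B at 0x18 = 1090452e
  after D2: wrote 6B at 0x1a = 17e71090452e
  after D3: wrote 6B at 0x0f = 130f543ee9bc
query mem[0x13]=0xe9, mem[0x06]=0x29, mem[0x12]=0x3e, mem[0x0f]=0x13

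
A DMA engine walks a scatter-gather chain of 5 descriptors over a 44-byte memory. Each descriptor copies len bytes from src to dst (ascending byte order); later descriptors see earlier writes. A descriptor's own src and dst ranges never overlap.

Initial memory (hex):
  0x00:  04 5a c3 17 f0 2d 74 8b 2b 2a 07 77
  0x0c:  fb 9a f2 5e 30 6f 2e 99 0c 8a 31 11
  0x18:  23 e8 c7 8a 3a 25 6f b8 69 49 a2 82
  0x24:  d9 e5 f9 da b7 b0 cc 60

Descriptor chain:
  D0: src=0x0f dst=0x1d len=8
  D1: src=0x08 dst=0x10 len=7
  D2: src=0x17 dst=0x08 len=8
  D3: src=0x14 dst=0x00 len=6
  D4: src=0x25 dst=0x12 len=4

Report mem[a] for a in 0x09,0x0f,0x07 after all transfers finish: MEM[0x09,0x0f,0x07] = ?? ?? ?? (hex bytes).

MEM[0x09,0x0f,0x07] = 23 30 8b

[0] 0x0f->0x1d len=8 : 5e 30 6f 2e 99 0c 8a 31
[1] 0x08->0x10 len=7 : 2b 2a 07 77 fb 9a f2
[2] 0x17->0x08 len=8 : 11 23 e8 c7 8a 3a 5e 30
[3] 0x14->0x00 len=6 : fb 9a f2 11 23 e8
[4] 0x25->0x12 len=4 : e5 f9 da b7
query mem[0x09]=0x23, mem[0x0f]=0x30, mem[0x07]=0x8b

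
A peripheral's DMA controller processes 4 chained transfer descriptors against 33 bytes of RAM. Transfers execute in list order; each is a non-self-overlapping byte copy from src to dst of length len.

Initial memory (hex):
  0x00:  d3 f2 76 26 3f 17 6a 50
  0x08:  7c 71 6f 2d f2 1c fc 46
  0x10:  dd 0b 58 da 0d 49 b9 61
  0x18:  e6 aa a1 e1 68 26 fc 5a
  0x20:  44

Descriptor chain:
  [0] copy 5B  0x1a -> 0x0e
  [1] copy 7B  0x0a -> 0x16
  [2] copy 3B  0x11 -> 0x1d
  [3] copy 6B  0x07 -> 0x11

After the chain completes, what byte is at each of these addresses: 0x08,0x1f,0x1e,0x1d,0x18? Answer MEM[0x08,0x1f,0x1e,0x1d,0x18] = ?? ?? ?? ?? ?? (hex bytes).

MEM[0x08,0x1f,0x1e,0x1d,0x18] = 7c da fc 26 f2

#0 dst[0x0e+5] := {0xa1,0xe1,0x68,0x26,0xfc}
#1 dst[0x16+7] := {0x6f,0x2d,0xf2,0x1c,0xa1,0xe1,0x68}
#2 dst[0x1d+3] := {0x26,0xfc,0xda}
#3 dst[0x11+6] := {0x50,0x7c,0x71,0x6f,0x2d,0xf2}
query mem[0x08]=0x7c, mem[0x1f]=0xda, mem[0x1e]=0xfc, mem[0x1d]=0x26, mem[0x18]=0xf2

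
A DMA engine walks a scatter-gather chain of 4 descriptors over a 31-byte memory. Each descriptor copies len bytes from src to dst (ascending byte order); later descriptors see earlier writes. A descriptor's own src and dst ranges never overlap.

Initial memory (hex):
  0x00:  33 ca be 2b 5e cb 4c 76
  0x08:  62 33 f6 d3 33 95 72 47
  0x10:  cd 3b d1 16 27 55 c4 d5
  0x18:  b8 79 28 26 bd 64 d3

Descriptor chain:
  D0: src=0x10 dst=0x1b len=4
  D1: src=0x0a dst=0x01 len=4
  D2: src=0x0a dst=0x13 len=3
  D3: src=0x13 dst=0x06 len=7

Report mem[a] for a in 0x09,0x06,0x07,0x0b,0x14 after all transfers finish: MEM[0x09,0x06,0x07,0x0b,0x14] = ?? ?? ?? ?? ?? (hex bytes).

MEM[0x09,0x06,0x07,0x0b,0x14] = c4 f6 d3 b8 d3

  after D0: wrote 4B at 0x1b = cd3bd116
  after D1: wrote 4B at 0x01 = f6d33395
  after D2: wrote 3B at 0x13 = f6d333
  after D3: wrote 7B at 0x06 = f6d333c4d5b879
query mem[0x09]=0xc4, mem[0x06]=0xf6, mem[0x07]=0xd3, mem[0x0b]=0xb8, mem[0x14]=0xd3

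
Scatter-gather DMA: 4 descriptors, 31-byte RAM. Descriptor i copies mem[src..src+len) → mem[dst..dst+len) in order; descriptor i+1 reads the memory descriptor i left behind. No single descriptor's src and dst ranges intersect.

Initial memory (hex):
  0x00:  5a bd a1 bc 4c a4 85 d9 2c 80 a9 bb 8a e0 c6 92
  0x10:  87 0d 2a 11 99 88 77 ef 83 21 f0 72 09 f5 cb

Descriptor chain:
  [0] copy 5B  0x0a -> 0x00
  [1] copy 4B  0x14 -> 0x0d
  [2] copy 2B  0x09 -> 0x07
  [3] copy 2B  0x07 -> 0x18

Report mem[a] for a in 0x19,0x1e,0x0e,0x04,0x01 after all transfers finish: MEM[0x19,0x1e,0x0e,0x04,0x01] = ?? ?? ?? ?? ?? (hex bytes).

#0 dst[0x00+5] := {0xa9,0xbb,0x8a,0xe0,0xc6}
#1 dst[0x0d+4] := {0x99,0x88,0x77,0xef}
#2 dst[0x07+2] := {0x80,0xa9}
#3 dst[0x18+2] := {0x80,0xa9}
query mem[0x19]=0xa9, mem[0x1e]=0xcb, mem[0x0e]=0x88, mem[0x04]=0xc6, mem[0x01]=0xbb

MEM[0x19,0x1e,0x0e,0x04,0x01] = a9 cb 88 c6 bb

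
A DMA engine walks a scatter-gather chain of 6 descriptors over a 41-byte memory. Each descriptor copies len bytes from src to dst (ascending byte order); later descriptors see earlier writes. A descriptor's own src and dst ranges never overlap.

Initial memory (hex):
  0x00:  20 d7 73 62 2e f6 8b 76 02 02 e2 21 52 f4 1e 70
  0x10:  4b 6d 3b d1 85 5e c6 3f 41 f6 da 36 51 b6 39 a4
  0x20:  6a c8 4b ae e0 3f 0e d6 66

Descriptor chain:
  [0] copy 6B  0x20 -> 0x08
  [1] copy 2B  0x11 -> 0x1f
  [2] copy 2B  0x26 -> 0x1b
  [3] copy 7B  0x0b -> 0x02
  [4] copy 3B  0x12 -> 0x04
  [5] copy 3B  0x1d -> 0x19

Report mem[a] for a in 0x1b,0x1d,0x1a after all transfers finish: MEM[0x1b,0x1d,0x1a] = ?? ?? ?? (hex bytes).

#0 dst[0x08+6] := {0x6a,0xc8,0x4b,0xae,0xe0,0x3f}
#1 dst[0x1f+2] := {0x6d,0x3b}
#2 dst[0x1b+2] := {0x0e,0xd6}
#3 dst[0x02+7] := {0xae,0xe0,0x3f,0x1e,0x70,0x4b,0x6d}
#4 dst[0x04+3] := {0x3b,0xd1,0x85}
#5 dst[0x19+3] := {0xb6,0x39,0x6d}
query mem[0x1b]=0x6d, mem[0x1d]=0xb6, mem[0x1a]=0x39

MEM[0x1b,0x1d,0x1a] = 6d b6 39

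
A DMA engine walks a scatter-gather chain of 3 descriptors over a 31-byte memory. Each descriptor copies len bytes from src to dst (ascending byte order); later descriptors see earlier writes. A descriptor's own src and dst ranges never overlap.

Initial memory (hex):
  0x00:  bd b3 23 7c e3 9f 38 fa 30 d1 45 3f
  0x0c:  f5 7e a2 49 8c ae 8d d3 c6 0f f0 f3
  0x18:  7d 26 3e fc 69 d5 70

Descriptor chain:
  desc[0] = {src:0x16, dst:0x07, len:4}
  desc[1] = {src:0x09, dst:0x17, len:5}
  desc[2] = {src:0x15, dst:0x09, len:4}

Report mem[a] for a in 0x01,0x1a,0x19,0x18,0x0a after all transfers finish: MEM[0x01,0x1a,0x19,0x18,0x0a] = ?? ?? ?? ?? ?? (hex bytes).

MEM[0x01,0x1a,0x19,0x18,0x0a] = b3 f5 3f 26 f0

D0: mem[0x07..0x0a] <- [f0 f3 7d 26]
D1: mem[0x17..0x1b] <- [7d 26 3f f5 7e]
D2: mem[0x09..0x0c] <- [0f f0 7d 26]
query mem[0x01]=0xb3, mem[0x1a]=0xf5, mem[0x19]=0x3f, mem[0x18]=0x26, mem[0x0a]=0xf0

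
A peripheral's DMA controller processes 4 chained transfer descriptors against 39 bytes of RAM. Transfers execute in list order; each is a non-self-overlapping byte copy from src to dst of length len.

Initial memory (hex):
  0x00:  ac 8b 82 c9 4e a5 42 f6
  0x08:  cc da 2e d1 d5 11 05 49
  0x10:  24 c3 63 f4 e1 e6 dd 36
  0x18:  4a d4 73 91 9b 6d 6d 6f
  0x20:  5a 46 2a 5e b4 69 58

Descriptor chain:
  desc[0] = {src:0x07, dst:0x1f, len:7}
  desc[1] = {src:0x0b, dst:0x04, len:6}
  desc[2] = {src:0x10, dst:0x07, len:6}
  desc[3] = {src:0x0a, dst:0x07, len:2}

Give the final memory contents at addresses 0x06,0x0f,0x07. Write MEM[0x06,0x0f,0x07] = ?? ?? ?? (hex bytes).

MEM[0x06,0x0f,0x07] = 11 49 f4

  after D0: wrote 7B at 0x1f = f6ccda2ed1d511
  after D1: wrote 6B at 0x04 = d1d511054924
  after D2: wrote 6B at 0x07 = 24c363f4e1e6
  after D3: wrote 2B at 0x07 = f4e1
query mem[0x06]=0x11, mem[0x0f]=0x49, mem[0x07]=0xf4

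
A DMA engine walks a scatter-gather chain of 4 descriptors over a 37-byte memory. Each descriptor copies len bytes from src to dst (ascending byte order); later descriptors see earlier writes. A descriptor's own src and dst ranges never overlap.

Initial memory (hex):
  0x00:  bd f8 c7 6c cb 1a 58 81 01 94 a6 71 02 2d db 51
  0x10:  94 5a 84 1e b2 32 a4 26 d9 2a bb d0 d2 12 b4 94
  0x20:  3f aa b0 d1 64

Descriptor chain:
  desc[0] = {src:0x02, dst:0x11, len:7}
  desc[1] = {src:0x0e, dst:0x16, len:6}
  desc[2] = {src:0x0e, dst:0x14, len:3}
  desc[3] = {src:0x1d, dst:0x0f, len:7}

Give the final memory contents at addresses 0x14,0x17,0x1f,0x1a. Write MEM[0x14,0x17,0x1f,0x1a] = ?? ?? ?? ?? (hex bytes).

#0 dst[0x11+7] := {0xc7,0x6c,0xcb,0x1a,0x58,0x81,0x01}
#1 dst[0x16+6] := {0xdb,0x51,0x94,0xc7,0x6c,0xcb}
#2 dst[0x14+3] := {0xdb,0x51,0x94}
#3 dst[0x0f+7] := {0x12,0xb4,0x94,0x3f,0xaa,0xb0,0xd1}
query mem[0x14]=0xb0, mem[0x17]=0x51, mem[0x1f]=0x94, mem[0x1a]=0x6c

MEM[0x14,0x17,0x1f,0x1a] = b0 51 94 6c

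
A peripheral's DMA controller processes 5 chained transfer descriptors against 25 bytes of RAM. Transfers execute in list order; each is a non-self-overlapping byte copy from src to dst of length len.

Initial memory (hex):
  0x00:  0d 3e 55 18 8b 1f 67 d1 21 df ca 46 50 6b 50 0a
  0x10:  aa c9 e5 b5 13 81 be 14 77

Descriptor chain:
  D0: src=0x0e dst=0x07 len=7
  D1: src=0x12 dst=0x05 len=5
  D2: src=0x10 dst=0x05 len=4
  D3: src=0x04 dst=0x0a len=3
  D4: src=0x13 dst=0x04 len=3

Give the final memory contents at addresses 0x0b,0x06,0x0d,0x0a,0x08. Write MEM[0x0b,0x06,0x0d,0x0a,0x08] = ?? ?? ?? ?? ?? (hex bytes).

[0] 0x0e->0x07 len=7 : 50 0a aa c9 e5 b5 13
[1] 0x12->0x05 len=5 : e5 b5 13 81 be
[2] 0x10->0x05 len=4 : aa c9 e5 b5
[3] 0x04->0x0a len=3 : 8b aa c9
[4] 0x13->0x04 len=3 : b5 13 81
query mem[0x0b]=0xaa, mem[0x06]=0x81, mem[0x0d]=0x13, mem[0x0a]=0x8b, mem[0x08]=0xb5

MEM[0x0b,0x06,0x0d,0x0a,0x08] = aa 81 13 8b b5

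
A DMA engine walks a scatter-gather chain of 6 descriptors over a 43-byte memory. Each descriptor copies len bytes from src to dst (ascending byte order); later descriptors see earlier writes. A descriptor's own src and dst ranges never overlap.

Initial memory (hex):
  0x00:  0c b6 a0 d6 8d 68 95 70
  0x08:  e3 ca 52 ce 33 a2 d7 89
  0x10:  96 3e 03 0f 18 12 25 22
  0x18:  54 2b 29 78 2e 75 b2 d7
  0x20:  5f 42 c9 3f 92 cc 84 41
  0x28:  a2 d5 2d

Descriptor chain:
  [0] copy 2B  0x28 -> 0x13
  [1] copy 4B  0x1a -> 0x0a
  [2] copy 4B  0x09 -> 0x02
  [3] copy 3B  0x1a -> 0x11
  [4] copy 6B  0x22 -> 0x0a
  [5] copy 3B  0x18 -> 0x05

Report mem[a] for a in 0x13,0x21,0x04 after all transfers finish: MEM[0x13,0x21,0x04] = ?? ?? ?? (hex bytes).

MEM[0x13,0x21,0x04] = 2e 42 78

#0 dst[0x13+2] := {0xa2,0xd5}
#1 dst[0x0a+4] := {0x29,0x78,0x2e,0x75}
#2 dst[0x02+4] := {0xca,0x29,0x78,0x2e}
#3 dst[0x11+3] := {0x29,0x78,0x2e}
#4 dst[0x0a+6] := {0xc9,0x3f,0x92,0xcc,0x84,0x41}
#5 dst[0x05+3] := {0x54,0x2b,0x29}
query mem[0x13]=0x2e, mem[0x21]=0x42, mem[0x04]=0x78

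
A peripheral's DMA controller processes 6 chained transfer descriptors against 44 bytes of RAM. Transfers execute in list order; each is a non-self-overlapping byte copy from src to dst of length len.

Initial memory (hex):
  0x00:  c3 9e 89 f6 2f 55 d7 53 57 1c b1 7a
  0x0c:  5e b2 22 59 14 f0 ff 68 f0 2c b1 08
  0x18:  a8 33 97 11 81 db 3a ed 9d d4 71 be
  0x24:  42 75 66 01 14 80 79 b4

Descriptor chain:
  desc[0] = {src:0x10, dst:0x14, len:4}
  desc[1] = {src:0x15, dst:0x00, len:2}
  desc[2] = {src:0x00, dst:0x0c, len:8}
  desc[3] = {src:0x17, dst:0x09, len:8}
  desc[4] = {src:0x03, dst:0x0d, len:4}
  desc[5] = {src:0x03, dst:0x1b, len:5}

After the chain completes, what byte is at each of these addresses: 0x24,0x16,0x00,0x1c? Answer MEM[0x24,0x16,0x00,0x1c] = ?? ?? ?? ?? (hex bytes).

MEM[0x24,0x16,0x00,0x1c] = 42 ff f0 2f

[0] 0x10->0x14 len=4 : 14 f0 ff 68
[1] 0x15->0x00 len=2 : f0 ff
[2] 0x00->0x0c len=8 : f0 ff 89 f6 2f 55 d7 53
[3] 0x17->0x09 len=8 : 68 a8 33 97 11 81 db 3a
[4] 0x03->0x0d len=4 : f6 2f 55 d7
[5] 0x03->0x1b len=5 : f6 2f 55 d7 53
query mem[0x24]=0x42, mem[0x16]=0xff, mem[0x00]=0xf0, mem[0x1c]=0x2f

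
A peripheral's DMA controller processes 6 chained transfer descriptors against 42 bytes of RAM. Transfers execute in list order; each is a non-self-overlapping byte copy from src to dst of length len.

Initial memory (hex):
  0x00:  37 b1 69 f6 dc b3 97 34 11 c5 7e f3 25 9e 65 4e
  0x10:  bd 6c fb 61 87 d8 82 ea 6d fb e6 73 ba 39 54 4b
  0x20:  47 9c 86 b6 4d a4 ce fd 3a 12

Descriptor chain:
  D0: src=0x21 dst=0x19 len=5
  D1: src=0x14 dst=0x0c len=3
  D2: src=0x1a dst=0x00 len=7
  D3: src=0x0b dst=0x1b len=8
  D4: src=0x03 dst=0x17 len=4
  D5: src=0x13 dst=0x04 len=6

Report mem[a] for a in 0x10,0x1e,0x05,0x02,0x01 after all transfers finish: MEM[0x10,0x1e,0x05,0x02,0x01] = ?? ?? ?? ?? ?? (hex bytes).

MEM[0x10,0x1e,0x05,0x02,0x01] = bd 82 87 4d b6

  after D0: wrote 5B at 0x19 = 9c86b64da4
  after D1: wrote 3B at 0x0c = 87d882
  after D2: wrote 7B at 0x00 = 86b64da4544b47
  after D3: wrote 8B at 0x1b = f387d8824ebd6cfb
  after D4: wrote 4B at 0x17 = a4544b47
  after D5: wrote 6B at 0x04 = 6187d882a454
query mem[0x10]=0xbd, mem[0x1e]=0x82, mem[0x05]=0x87, mem[0x02]=0x4d, mem[0x01]=0xb6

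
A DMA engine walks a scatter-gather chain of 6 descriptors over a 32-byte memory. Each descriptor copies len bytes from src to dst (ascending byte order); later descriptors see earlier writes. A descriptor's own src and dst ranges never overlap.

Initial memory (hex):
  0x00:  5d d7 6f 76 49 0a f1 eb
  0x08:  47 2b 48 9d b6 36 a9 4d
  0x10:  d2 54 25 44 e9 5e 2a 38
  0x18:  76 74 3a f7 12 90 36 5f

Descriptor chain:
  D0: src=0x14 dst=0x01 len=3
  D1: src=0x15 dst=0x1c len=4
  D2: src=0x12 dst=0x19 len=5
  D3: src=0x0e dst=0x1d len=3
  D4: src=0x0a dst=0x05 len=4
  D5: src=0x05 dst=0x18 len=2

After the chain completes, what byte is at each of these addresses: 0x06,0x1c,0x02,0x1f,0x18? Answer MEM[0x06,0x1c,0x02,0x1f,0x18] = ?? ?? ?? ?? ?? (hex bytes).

MEM[0x06,0x1c,0x02,0x1f,0x18] = 9d 5e 5e d2 48

#0 dst[0x01+3] := {0xe9,0x5e,0x2a}
#1 dst[0x1c+4] := {0x5e,0x2a,0x38,0x76}
#2 dst[0x19+5] := {0x25,0x44,0xe9,0x5e,0x2a}
#3 dst[0x1d+3] := {0xa9,0x4d,0xd2}
#4 dst[0x05+4] := {0x48,0x9d,0xb6,0x36}
#5 dst[0x18+2] := {0x48,0x9d}
query mem[0x06]=0x9d, mem[0x1c]=0x5e, mem[0x02]=0x5e, mem[0x1f]=0xd2, mem[0x18]=0x48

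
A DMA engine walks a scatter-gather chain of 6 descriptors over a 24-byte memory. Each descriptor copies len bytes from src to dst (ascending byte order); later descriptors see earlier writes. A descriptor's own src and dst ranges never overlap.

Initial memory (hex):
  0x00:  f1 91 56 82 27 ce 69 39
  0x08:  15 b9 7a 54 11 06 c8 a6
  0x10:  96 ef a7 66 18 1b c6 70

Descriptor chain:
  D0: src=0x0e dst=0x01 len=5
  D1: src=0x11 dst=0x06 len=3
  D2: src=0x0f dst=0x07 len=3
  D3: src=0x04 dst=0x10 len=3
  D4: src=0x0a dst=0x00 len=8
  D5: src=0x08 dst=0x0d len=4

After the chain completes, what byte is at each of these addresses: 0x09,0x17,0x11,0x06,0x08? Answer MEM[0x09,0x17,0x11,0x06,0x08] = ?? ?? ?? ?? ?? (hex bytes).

MEM[0x09,0x17,0x11,0x06,0x08] = ef 70 a7 ef 96

D0: mem[0x01..0x05] <- [c8 a6 96 ef a7]
D1: mem[0x06..0x08] <- [ef a7 66]
D2: mem[0x07..0x09] <- [a6 96 ef]
D3: mem[0x10..0x12] <- [ef a7 ef]
D4: mem[0x00..0x07] <- [7a 54 11 06 c8 a6 ef a7]
D5: mem[0x0d..0x10] <- [96 ef 7a 54]
query mem[0x09]=0xef, mem[0x17]=0x70, mem[0x11]=0xa7, mem[0x06]=0xef, mem[0x08]=0x96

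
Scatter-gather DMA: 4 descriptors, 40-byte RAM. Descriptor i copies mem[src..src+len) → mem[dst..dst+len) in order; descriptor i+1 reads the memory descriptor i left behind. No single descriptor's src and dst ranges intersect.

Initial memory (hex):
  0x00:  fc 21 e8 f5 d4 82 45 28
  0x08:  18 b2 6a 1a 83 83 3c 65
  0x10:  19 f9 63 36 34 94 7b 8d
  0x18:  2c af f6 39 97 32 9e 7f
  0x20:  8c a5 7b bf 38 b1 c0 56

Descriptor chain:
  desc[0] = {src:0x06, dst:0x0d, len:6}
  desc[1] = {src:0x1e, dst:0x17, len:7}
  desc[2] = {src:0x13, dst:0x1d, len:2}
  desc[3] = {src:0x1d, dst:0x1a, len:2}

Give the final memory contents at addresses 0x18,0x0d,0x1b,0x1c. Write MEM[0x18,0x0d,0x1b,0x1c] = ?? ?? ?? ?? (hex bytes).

[0] 0x06->0x0d len=6 : 45 28 18 b2 6a 1a
[1] 0x1e->0x17 len=7 : 9e 7f 8c a5 7b bf 38
[2] 0x13->0x1d len=2 : 36 34
[3] 0x1d->0x1a len=2 : 36 34
query mem[0x18]=0x7f, mem[0x0d]=0x45, mem[0x1b]=0x34, mem[0x1c]=0xbf

MEM[0x18,0x0d,0x1b,0x1c] = 7f 45 34 bf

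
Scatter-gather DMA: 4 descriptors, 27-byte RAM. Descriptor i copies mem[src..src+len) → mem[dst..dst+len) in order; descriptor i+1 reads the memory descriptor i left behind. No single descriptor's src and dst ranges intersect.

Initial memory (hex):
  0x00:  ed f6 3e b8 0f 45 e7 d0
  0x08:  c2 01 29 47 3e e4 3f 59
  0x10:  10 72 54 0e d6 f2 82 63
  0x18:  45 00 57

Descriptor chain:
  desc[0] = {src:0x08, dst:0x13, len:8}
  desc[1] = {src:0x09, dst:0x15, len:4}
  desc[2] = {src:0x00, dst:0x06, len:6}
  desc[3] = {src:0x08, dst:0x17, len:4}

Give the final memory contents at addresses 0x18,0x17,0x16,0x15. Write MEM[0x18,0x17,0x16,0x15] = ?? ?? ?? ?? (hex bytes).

MEM[0x18,0x17,0x16,0x15] = b8 3e 29 01

[0] 0x08->0x13 len=8 : c2 01 29 47 3e e4 3f 59
[1] 0x09->0x15 len=4 : 01 29 47 3e
[2] 0x00->0x06 len=6 : ed f6 3e b8 0f 45
[3] 0x08->0x17 len=4 : 3e b8 0f 45
query mem[0x18]=0xb8, mem[0x17]=0x3e, mem[0x16]=0x29, mem[0x15]=0x01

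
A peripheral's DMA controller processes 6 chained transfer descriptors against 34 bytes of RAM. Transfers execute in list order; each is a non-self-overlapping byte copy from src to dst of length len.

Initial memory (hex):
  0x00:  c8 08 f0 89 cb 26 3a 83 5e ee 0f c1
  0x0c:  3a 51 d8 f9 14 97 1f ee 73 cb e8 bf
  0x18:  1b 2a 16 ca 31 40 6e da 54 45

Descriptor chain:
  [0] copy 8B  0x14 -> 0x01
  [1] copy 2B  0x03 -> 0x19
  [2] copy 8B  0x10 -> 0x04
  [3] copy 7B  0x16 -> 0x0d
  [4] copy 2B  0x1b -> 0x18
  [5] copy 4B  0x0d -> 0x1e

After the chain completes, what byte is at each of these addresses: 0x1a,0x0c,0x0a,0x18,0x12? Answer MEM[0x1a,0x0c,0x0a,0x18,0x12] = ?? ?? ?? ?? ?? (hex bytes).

D0: mem[0x01..0x08] <- [73 cb e8 bf 1b 2a 16 ca]
D1: mem[0x19..0x1a] <- [e8 bf]
D2: mem[0x04..0x0b] <- [14 97 1f ee 73 cb e8 bf]
D3: mem[0x0d..0x13] <- [e8 bf 1b e8 bf ca 31]
D4: mem[0x18..0x19] <- [ca 31]
D5: mem[0x1e..0x21] <- [e8 bf 1b e8]
query mem[0x1a]=0xbf, mem[0x0c]=0x3a, mem[0x0a]=0xe8, mem[0x18]=0xca, mem[0x12]=0xca

MEM[0x1a,0x0c,0x0a,0x18,0x12] = bf 3a e8 ca ca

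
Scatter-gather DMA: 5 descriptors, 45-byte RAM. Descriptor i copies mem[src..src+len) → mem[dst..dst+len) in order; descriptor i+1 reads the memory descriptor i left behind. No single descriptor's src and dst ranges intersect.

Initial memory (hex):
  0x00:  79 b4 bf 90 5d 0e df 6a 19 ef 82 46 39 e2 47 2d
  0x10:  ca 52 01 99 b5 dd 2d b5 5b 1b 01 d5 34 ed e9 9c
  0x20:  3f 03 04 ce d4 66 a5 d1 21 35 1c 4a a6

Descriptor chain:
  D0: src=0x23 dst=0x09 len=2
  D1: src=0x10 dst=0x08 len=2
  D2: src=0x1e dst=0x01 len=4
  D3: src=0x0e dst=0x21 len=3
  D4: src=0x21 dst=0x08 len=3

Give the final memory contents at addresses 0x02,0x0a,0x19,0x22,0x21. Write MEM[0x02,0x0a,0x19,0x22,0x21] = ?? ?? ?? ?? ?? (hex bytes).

MEM[0x02,0x0a,0x19,0x22,0x21] = 9c ca 1b 2d 47

  after D0: wrote 2B at 0x09 = ced4
  after D1: wrote 2B at 0x08 = ca52
  after D2: wrote 4B at 0x01 = e99c3f03
  after D3: wrote 3B at 0x21 = 472dca
  after D4: wrote 3B at 0x08 = 472dca
query mem[0x02]=0x9c, mem[0x0a]=0xca, mem[0x19]=0x1b, mem[0x22]=0x2d, mem[0x21]=0x47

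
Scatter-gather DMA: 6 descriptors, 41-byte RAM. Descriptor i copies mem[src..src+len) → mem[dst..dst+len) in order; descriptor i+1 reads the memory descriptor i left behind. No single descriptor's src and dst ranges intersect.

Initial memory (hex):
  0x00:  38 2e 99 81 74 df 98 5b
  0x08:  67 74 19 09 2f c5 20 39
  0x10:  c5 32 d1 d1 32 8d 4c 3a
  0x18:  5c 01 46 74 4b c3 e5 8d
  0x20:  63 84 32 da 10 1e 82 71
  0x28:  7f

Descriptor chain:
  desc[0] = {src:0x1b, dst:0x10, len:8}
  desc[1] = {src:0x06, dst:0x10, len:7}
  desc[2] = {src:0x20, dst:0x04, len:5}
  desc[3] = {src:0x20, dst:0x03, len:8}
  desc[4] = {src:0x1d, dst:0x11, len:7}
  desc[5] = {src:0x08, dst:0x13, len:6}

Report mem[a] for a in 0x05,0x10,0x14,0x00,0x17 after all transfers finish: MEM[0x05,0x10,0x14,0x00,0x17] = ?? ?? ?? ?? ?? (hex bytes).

MEM[0x05,0x10,0x14,0x00,0x17] = 32 98 82 38 2f

[0] 0x1b->0x10 len=8 : 74 4b c3 e5 8d 63 84 32
[1] 0x06->0x10 len=7 : 98 5b 67 74 19 09 2f
[2] 0x20->0x04 len=5 : 63 84 32 da 10
[3] 0x20->0x03 len=8 : 63 84 32 da 10 1e 82 71
[4] 0x1d->0x11 len=7 : c3 e5 8d 63 84 32 da
[5] 0x08->0x13 len=6 : 1e 82 71 09 2f c5
query mem[0x05]=0x32, mem[0x10]=0x98, mem[0x14]=0x82, mem[0x00]=0x38, mem[0x17]=0x2f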